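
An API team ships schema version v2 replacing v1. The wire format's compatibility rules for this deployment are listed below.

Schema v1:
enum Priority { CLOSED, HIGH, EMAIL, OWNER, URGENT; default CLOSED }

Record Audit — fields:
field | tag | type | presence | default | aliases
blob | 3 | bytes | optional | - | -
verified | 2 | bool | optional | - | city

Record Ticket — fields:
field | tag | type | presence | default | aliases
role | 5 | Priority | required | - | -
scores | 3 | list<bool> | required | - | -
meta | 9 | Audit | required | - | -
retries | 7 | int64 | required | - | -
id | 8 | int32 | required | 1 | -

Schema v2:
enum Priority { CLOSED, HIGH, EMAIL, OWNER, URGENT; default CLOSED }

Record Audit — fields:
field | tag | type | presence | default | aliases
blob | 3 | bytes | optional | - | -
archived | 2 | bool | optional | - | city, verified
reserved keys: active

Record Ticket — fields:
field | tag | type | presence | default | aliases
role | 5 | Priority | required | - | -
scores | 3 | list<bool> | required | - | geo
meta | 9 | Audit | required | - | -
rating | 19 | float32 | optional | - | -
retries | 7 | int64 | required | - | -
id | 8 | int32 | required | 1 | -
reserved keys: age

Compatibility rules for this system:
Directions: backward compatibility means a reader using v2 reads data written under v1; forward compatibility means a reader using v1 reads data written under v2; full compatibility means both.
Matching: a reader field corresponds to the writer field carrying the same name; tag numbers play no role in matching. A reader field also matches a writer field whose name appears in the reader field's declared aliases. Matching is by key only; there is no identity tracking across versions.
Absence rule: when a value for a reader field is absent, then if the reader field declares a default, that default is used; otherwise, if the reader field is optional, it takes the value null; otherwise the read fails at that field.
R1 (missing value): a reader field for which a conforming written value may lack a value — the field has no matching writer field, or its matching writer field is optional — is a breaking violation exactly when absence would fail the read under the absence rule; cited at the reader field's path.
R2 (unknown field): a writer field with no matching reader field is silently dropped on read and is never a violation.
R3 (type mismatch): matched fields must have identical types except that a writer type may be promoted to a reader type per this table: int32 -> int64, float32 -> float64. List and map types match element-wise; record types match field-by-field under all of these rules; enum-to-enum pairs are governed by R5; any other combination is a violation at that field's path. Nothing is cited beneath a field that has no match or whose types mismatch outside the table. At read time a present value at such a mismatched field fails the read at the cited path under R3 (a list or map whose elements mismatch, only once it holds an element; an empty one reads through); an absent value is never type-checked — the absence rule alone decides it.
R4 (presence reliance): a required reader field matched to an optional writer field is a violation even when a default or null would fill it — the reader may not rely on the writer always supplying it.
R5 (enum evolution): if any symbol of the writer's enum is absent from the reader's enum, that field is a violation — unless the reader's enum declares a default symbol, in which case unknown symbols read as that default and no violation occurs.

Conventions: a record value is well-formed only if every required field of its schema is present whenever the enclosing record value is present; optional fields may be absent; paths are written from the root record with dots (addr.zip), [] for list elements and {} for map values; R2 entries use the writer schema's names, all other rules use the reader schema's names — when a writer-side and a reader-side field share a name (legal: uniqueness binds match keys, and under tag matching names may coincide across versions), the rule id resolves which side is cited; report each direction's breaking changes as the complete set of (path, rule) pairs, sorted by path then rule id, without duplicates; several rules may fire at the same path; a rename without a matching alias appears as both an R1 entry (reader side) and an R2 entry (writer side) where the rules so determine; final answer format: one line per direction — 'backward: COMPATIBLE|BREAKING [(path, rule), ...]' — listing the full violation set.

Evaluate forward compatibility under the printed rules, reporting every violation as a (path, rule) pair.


arrows below run writer -> reader for Ticket
checking forward for Ticket: reader v1 against writer v2:
  role: paired with writer role (Priority -> Priority; writer required)
  scores: paired with writer scores (list<bool> -> list<bool>; writer required)
  meta: paired with writer meta (Audit -> Audit; writer required)
  retries: paired with writer retries (int64 -> int64; writer required)
  id: paired with writer id (int32 -> int32; writer required)
  writer rating: unknown to reader
  meta.blob: paired with writer meta.blob (bytes -> bytes; writer optional)
  meta.verified has no writer counterpart
  writer meta.archived: unknown to reader
  nothing fires on Ticket: forward is COMPATIBLE
remaining Ticket differences; none change what is asked:
  added field rating to record Ticket: optional float32, tag 19 (in v2 it sits immediately before retries) -> fires no rule on Ticket, leaving the asked answer as it is
  renamed field verified to archived in record Audit (alias verified declared on the renamed field) -> fires no rule on Ticket, leaving the asked answer as it is

forward: COMPATIBLE []


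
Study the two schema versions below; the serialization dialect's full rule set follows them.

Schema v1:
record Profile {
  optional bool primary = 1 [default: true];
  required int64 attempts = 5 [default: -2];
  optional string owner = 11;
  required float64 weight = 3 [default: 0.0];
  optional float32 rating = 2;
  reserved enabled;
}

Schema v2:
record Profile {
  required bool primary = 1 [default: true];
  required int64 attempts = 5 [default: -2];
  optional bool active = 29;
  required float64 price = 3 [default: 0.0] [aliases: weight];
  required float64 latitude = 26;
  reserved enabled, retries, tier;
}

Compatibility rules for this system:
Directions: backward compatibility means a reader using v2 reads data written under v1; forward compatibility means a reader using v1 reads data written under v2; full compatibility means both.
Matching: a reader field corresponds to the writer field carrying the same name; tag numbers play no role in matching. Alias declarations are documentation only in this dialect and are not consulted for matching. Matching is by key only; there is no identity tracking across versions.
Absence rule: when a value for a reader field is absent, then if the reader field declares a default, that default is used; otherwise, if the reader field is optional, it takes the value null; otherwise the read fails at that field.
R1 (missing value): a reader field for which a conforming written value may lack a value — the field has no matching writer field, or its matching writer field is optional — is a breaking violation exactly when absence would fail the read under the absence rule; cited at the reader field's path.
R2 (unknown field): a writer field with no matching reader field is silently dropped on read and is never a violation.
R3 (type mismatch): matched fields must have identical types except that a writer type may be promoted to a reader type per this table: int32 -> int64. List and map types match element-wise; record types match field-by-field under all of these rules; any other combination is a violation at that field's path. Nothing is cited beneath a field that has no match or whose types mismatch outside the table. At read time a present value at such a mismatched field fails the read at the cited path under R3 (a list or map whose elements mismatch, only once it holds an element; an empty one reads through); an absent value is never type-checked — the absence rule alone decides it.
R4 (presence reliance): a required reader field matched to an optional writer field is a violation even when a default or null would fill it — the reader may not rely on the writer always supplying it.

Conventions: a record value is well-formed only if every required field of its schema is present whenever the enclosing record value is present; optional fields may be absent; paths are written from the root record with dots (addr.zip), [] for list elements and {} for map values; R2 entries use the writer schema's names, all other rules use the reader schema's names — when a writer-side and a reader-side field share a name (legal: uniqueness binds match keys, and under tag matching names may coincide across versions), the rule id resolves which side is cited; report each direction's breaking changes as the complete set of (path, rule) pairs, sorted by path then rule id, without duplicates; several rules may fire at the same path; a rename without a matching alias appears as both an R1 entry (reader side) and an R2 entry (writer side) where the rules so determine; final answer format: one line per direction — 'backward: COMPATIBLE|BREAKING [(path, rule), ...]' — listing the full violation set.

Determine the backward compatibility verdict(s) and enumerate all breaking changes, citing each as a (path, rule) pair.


in Profile below, arrows point writer -> reader
backward for Profile (reader v2, writer v1):
  primary <- primary (bool -> bool, writer optional)
  attempts <- attempts (int64 -> int64, writer required)
  active has no writer counterpart
  price has no writer counterpart
  latitude has no writer counterpart
  leftover writer field: owner
  leftover writer field: weight
  leftover writer field: rating
  R1 fires at latitude
  R4 fires at primary
  => backward verdict for Profile: BREAKING, 2 violation(s)
remaining Profile differences; none change what is asked:
  removed field owner from record Profile -> fires no rule on Profile, leaving the asked answer as it is
  added field active to record Profile: optional bool, tag 29 (in v2 it sits immediately before price) -> fires no rule on Profile, leaving the asked answer as it is
  removed field rating from record Profile -> fires no rule on Profile, leaving the asked answer as it is
  renamed field weight to price in record Profile (alias weight declared on the renamed field) -> fires no rule on Profile, leaving the asked answer as it is

backward: BREAKING [(latitude, R1), (primary, R4)]


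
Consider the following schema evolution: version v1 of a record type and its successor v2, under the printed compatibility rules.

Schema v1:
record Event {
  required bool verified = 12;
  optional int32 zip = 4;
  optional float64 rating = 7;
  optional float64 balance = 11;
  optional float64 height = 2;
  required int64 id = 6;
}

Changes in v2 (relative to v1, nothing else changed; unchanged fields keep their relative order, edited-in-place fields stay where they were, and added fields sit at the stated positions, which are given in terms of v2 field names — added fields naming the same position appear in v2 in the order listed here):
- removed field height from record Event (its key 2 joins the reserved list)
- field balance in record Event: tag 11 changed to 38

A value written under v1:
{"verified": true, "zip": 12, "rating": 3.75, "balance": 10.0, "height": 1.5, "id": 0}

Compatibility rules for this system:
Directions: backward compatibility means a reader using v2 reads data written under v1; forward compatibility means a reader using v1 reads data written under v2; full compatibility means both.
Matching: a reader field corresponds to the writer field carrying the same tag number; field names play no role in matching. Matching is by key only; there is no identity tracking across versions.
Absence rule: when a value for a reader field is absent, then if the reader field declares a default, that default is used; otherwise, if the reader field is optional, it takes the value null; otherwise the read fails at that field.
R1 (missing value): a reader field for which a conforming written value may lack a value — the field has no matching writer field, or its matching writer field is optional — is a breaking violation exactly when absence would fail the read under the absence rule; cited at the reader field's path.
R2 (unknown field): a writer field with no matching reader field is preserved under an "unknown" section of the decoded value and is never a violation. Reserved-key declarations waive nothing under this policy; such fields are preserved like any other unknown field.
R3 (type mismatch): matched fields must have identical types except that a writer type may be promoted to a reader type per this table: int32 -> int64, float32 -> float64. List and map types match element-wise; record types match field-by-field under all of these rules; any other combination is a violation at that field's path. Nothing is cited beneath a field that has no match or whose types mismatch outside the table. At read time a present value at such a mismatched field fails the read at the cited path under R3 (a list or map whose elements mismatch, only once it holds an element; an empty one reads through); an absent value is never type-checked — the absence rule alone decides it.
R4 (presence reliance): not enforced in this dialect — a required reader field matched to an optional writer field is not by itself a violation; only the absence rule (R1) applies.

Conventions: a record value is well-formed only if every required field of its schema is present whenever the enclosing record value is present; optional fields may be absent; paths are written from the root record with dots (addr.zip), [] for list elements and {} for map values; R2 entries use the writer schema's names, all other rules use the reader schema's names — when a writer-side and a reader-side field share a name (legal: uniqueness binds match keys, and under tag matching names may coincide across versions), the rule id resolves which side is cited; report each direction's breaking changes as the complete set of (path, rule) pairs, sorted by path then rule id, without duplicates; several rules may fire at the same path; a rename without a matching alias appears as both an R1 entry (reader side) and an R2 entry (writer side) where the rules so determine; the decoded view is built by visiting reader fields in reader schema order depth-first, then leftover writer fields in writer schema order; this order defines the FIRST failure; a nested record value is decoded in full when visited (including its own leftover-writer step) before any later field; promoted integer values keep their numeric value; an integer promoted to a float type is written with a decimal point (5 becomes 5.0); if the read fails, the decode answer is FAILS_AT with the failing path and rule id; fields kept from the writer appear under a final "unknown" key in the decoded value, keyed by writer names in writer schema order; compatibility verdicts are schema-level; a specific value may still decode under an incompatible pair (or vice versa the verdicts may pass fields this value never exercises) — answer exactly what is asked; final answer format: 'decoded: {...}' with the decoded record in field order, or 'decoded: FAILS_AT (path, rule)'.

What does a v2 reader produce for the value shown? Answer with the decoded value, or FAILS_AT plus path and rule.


decoded: {"verified": true, "zip": 12, "rating": 3.75, "balance": null, "id": 0, "unknown": {"balance": 10.0, "height": 1.5}}

each type pair in Event: writer, then reader
decode (reader v2):
  verified := true
  zip := 12
  rating := 3.75
  balance := null (absent, optional -> null)
  id := 0
  writer balance: kept under "unknown"
  writer height: kept under "unknown"
  => decoded: {"verified": true, "zip": 12, "rating": 3.75, "balance": null, "id": 0, "unknown": {"balance": 10.0, "height": 1.5}}


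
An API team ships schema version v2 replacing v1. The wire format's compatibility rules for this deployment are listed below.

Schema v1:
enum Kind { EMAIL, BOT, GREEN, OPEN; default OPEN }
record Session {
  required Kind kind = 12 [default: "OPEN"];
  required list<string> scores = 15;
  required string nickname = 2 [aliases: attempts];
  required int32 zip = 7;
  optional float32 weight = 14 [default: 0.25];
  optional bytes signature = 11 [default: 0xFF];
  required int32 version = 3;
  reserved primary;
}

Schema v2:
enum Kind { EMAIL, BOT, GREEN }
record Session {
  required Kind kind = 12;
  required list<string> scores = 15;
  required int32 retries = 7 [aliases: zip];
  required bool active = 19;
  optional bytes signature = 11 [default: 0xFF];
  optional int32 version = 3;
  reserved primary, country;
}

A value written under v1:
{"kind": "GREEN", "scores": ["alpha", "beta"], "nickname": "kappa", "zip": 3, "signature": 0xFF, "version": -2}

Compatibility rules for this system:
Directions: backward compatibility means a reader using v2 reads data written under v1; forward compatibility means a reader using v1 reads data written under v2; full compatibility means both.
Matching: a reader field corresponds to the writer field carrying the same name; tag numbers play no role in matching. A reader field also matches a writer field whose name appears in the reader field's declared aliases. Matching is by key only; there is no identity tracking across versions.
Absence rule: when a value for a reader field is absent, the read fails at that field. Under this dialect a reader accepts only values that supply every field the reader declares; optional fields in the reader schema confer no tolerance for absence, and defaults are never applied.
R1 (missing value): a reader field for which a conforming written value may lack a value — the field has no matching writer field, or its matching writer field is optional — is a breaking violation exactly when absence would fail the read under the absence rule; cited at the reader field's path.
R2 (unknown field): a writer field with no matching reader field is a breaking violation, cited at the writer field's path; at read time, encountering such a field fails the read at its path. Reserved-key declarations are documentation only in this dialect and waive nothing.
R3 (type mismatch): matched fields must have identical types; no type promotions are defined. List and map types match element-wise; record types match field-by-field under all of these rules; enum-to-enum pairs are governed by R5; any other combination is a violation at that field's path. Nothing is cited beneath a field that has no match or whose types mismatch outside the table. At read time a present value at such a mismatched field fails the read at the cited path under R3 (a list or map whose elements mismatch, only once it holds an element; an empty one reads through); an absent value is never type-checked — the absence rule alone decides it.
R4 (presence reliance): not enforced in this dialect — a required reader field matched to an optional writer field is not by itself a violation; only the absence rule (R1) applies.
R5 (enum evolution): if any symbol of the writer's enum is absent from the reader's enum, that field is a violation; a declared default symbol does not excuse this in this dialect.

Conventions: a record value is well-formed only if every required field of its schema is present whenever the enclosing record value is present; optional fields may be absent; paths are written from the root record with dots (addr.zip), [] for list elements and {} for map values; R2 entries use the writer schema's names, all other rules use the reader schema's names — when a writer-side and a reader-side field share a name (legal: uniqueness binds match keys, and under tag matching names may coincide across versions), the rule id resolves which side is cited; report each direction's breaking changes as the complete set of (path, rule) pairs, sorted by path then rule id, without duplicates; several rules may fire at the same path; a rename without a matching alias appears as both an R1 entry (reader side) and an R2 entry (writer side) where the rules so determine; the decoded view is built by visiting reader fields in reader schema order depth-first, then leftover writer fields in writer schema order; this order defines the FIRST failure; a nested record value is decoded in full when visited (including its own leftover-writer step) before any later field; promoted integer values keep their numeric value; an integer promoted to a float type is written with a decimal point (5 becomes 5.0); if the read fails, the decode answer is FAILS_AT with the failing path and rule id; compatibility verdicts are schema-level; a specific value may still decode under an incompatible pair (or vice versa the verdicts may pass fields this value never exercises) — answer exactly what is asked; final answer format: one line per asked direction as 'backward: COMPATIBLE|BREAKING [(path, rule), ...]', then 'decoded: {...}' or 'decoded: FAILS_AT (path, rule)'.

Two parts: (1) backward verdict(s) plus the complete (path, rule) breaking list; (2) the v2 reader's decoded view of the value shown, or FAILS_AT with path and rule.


backward: BREAKING [(active, R1), (kind, R5), (nickname, R2), (signature, R1), (weight, R2)]; decoded: FAILS_AT (active, R1)

the writer's type comes first in each Session pair
backward analysis of Session with v2 as reader and v1 as writer:
  kind: paired with writer kind (Kind -> Kind; writer required)
  scores: paired with writer scores (list<string> -> list<string>; writer required)
  retries: paired with writer zip (int32 -> int32; writer required)
  no writer field matches reader active
  signature: paired with writer signature (bytes -> bytes; writer optional)
  version: paired with writer version (int32 -> int32; writer required)
  leftover writer field: nickname
  leftover writer field: weight
  breaking: (active, R1)
  breaking: (kind, R5)
  breaking: (nickname, R2)
  breaking: (signature, R1)
  breaking: (weight, R2)
  => backward verdict for Session: BREAKING, 5 violation(s)
decode walk for Session under reader schema v2:
  kind := "GREEN"
  scores := ["alpha", "beta"]
  retries := 3 (from writer zip)
  read fails at active under R1 (no fill)
  => FAILS_AT (active, R1)
ruling out the remaining Session differences:
  field version in record Session: required changed to optional -> its effect on Session is confined to the forward direction, not asked
  renamed field zip to retries in record Session (alias zip declared on the renamed field) -> its effect on Session is confined to the forward direction, not asked


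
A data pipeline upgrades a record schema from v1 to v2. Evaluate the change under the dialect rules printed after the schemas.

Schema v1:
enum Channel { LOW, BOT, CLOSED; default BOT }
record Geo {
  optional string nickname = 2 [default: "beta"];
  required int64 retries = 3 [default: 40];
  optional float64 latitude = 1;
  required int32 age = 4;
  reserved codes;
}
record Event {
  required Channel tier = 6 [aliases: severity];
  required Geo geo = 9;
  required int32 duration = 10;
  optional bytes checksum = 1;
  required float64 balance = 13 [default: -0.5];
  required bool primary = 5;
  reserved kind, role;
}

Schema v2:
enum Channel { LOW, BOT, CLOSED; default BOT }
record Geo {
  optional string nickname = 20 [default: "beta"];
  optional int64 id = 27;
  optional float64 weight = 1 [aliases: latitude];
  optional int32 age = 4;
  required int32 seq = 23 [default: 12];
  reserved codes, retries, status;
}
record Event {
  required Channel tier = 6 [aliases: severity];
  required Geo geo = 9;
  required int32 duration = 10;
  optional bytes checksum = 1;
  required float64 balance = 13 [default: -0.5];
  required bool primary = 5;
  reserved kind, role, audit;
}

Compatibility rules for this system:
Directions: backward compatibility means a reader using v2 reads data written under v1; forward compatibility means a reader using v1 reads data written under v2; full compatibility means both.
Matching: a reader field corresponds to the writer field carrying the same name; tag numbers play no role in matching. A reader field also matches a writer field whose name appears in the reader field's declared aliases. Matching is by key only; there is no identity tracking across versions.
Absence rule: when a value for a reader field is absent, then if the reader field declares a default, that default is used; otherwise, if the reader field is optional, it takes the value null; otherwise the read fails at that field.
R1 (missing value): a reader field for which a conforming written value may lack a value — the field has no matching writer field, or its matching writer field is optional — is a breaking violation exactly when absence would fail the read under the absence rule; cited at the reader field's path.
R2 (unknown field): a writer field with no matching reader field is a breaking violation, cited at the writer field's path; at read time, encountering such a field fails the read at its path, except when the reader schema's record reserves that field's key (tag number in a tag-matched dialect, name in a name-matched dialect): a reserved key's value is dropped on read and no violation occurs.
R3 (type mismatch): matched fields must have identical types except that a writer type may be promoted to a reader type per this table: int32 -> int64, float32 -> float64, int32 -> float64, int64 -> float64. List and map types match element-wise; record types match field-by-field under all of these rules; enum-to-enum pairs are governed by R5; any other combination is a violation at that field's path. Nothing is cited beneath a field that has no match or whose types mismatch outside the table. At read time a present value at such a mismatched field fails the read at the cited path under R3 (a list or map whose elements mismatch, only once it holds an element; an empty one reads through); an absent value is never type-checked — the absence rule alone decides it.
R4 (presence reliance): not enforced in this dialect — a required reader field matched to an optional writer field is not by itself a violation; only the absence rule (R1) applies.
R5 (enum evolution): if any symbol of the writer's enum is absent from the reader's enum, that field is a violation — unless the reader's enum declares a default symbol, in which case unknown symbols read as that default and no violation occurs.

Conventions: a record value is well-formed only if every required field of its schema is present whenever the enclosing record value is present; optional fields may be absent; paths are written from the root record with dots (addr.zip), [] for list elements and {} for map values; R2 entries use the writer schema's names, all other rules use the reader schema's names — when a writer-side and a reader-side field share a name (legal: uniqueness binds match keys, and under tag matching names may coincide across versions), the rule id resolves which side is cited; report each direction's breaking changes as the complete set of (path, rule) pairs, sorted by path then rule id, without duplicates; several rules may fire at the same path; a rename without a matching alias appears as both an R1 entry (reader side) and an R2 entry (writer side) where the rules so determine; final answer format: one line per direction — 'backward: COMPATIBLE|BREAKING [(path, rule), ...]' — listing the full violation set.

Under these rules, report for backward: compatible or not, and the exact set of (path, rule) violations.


backward: COMPATIBLE []

arrows below run writer -> reader for Event
backward analysis of Event with v2 as reader and v1 as writer:
  writer required, Channel -> Channel: reader tier maps from writer tier
  writer required, Geo -> Geo: reader geo maps from writer geo
  writer required, int32 -> int32: reader duration maps from writer duration
  writer optional, bytes -> bytes: reader checksum maps from writer checksum
  writer required, float64 -> float64: reader balance maps from writer balance
  writer required, bool -> bool: reader primary maps from writer primary
  writer optional, string -> string: reader geo.nickname maps from writer geo.nickname
  geo.id has no writer counterpart
  writer optional, float64 -> float64: reader geo.weight maps from writer geo.latitude
  writer required, int32 -> int32: reader geo.age maps from writer geo.age
  geo.seq has no writer counterpart
  writer field geo.retries has no reader counterpart
  nothing fires on Event: backward is COMPATIBLE
ruling out the remaining Event differences:
  field age in record Geo: required changed to optional -> matters only for Event's forward compatibility — outside the asked direction
  removed field retries from record Geo (its key "retries" joins the reserved list) -> inert for the asked Event verdict: nothing fires
  renamed field latitude to weight in record Geo (alias latitude declared on the renamed field) -> matters only for Event's forward compatibility — outside the asked direction
  field nickname in record Geo: tag 2 changed to 20 -> inert for the asked Event verdict: nothing fires
  added field seq to record Geo: required int32, tag 23, default 12 (in v2 it sits last) -> matters only for Event's forward compatibility — outside the asked direction
  added field id to record Geo: optional int64, tag 27 (in v2 it sits immediately before weight) -> matters only for Event's forward compatibility — outside the asked direction


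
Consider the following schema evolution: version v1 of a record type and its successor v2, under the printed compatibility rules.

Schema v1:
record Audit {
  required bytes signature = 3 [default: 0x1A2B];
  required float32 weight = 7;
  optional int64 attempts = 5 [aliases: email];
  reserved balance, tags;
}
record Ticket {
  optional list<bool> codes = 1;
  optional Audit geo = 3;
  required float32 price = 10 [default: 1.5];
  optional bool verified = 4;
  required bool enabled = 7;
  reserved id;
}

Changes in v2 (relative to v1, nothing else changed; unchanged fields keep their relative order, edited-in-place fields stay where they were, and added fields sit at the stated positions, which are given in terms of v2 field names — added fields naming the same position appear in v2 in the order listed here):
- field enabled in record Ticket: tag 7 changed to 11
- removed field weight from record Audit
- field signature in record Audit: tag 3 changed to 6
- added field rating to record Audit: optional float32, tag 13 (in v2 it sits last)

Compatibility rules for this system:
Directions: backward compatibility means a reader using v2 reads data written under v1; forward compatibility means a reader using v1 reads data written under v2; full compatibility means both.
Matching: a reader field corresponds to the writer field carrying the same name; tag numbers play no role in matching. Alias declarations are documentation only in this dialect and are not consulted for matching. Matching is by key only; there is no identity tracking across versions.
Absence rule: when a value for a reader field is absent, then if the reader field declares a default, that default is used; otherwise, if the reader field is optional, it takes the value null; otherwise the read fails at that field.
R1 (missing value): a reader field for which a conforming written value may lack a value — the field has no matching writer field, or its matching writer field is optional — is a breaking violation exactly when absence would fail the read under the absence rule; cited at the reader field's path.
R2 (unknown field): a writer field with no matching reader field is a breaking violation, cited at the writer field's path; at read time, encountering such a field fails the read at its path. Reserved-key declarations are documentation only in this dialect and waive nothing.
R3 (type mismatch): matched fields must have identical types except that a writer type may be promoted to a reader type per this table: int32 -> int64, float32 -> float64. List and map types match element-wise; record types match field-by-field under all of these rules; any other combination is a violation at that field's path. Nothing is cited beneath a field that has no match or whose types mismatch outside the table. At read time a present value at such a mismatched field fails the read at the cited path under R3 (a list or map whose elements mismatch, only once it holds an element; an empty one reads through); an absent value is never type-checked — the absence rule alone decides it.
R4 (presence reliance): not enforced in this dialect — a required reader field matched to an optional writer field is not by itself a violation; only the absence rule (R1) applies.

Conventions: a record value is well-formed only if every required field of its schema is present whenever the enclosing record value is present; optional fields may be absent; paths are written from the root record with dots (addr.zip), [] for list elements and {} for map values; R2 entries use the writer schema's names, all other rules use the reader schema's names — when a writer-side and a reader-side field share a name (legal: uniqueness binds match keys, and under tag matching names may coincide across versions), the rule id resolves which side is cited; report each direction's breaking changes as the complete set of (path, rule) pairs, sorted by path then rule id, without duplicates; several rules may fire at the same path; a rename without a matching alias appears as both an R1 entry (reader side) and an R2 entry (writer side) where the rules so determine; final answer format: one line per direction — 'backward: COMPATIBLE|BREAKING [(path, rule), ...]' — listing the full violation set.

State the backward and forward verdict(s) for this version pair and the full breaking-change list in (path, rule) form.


backward: BREAKING [(geo.weight, R2)]; forward: BREAKING [(geo.rating, R2), (geo.weight, R1)]

arrows below run writer -> reader for Ticket
backward analysis of Ticket with v2 as reader and v1 as writer:
  codes: paired with writer codes (list<bool> -> list<bool>; writer optional)
  geo: paired with writer geo (Audit -> Audit; writer optional)
  price: paired with writer price (float32 -> float32; writer required)
  verified: paired with writer verified (bool -> bool; writer optional)
  enabled: paired with writer enabled (bool -> bool; writer required)
  geo.signature: paired with writer geo.signature (bytes -> bytes; writer required)
  geo.attempts: paired with writer geo.attempts (int64 -> int64; writer optional)
  geo.rating has no writer counterpart
  writer geo.weight: unknown to reader
  R2 fires at geo.weight
  => backward verdict for Ticket: BREAKING, 1 violation(s)
forward analysis of Ticket with v1 as reader and v2 as writer:
  codes: paired with writer codes (list<bool> -> list<bool>; writer optional)
  geo: paired with writer geo (Audit -> Audit; writer optional)
  price: paired with writer price (float32 -> float32; writer required)
  verified: paired with writer verified (bool -> bool; writer optional)
  enabled: paired with writer enabled (bool -> bool; writer required)
  geo.signature: paired with writer geo.signature (bytes -> bytes; writer required)
  geo.weight has no writer counterpart
  geo.attempts: paired with writer geo.attempts (int64 -> int64; writer optional)
  writer geo.rating: unknown to reader
  R2 fires at geo.rating
  R1 fires at geo.weight
  => forward verdict for Ticket: BREAKING, 2 violation(s)


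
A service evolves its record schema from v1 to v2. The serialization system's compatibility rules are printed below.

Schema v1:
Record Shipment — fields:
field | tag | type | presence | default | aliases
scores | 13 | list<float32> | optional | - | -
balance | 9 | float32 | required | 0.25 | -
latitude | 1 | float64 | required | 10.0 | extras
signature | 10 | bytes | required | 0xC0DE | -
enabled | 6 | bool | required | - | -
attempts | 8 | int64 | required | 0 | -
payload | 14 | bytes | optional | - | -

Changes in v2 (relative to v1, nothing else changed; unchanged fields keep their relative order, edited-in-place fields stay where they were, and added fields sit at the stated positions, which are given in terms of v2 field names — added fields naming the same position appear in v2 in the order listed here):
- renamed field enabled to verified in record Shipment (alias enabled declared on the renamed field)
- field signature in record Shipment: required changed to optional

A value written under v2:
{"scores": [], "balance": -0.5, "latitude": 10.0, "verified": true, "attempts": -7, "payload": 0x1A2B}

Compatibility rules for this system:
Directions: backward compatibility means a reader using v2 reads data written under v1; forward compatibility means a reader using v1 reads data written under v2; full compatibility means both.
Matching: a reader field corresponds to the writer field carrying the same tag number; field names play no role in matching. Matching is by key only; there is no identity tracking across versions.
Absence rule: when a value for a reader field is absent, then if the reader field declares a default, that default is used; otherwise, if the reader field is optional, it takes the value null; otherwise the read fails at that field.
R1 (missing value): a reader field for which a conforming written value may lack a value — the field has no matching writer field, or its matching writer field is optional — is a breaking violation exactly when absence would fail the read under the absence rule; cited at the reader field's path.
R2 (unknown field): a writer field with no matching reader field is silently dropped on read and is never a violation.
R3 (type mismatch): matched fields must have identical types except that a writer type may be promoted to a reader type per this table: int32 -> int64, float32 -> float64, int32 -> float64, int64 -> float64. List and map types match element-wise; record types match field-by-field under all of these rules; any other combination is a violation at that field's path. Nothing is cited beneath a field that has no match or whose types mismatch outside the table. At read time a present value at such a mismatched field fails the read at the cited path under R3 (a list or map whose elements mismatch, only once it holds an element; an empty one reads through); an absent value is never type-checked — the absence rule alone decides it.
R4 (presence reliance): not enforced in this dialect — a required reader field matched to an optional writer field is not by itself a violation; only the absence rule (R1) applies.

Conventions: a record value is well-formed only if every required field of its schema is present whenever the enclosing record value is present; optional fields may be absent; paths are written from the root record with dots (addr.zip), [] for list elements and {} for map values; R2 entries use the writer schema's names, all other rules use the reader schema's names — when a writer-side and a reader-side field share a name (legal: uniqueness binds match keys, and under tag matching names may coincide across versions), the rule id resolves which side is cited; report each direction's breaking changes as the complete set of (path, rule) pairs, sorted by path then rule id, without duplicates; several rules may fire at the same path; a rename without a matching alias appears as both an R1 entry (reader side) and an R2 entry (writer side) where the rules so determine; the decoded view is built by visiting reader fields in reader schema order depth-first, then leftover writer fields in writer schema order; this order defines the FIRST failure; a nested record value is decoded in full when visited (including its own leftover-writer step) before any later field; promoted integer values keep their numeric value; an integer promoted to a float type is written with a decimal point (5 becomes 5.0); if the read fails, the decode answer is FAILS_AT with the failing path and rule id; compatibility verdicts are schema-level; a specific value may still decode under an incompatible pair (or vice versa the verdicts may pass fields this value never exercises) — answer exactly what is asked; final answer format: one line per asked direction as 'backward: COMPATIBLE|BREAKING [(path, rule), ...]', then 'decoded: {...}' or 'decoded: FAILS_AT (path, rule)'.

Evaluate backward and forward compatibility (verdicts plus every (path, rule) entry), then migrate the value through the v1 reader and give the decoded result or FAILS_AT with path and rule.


backward: COMPATIBLE []; forward: COMPATIBLE []; decoded: {"scores": [], "balance": -0.5, "latitude": 10.0, "signature": 0xC0DE, "enabled": true, "attempts": -7, "payload": 0x1A2B}

in Shipment below, arrows point writer -> reader
backward pass over Shipment, reader schema v2, writer schema v1:
  scores: list<float32> -> list<float32>, writer optional; from scores
  balance: float32 -> float32, writer required; from balance
  latitude: float64 -> float64, writer required; from latitude
  signature: bytes -> bytes, writer required; from signature
  verified: bool -> bool, writer required; from enabled
  attempts: int64 -> int64, writer required; from attempts
  payload: bytes -> bytes, writer optional; from payload
  => no violations; backward on Shipment: COMPATIBLE
forward pass over Shipment, reader schema v1, writer schema v2:
  scores: list<float32> -> list<float32>, writer optional; from scores
  balance: float32 -> float32, writer required; from balance
  latitude: float64 -> float64, writer required; from latitude
  signature: bytes -> bytes, writer optional; from signature
  enabled: bool -> bool, writer required; from verified
  attempts: int64 -> int64, writer required; from attempts
  payload: bytes -> bytes, writer optional; from payload
  => no violations; forward on Shipment: COMPATIBLE
decoding the Shipment value with the v1 reader:
  scores := []
  balance := -0.5
  latitude := 10.0
  signature := 0xC0DE (no value, default fills)
  enabled := true (from writer verified)
  attempts := -7
  payload := 0x1A2B
  => decoded: {"scores": [], "balance": -0.5, "latitude": 10.0, "signature": 0xC0DE, "enabled": true, "attempts": -7, "payload": 0x1A2B}
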